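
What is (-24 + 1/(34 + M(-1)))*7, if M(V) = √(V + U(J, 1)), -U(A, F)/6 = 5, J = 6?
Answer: 7*(-24*√31 + 815*I)/(√31 - 34*I) ≈ -167.8 - 0.032834*I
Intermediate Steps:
U(A, F) = -30 (U(A, F) = -6*5 = -30)
M(V) = √(-30 + V) (M(V) = √(V - 30) = √(-30 + V))
(-24 + 1/(34 + M(-1)))*7 = (-24 + 1/(34 + √(-30 - 1)))*7 = (-24 + 1/(34 + √(-31)))*7 = (-24 + 1/(34 + I*√31))*7 = -168 + 7/(34 + I*√31)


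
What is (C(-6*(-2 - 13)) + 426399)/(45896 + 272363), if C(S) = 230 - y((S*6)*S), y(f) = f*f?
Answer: -2361533371/318259 ≈ -7420.2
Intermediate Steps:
y(f) = f²
C(S) = 230 - 36*S⁴ (C(S) = 230 - ((S*6)*S)² = 230 - ((6*S)*S)² = 230 - (6*S²)² = 230 - 36*S⁴)
(C(-6*(-2 - 13)) + 426399)/(45896 + 272363) = ((230 - 36*1296*(-2 - 13)⁴) + 426399)/(45896 + 272363) = ((230 - 36*(-6*(-15))⁴) + 426399)/318259 = ((230 - 36*90⁴) + 426399)*(1/318259) = ((230 - 36*65610000) + 426399)*(1/318259) = ((230 - 2361960000) + 426399)*(1/318259) = (-2361959770 + 426399)*(1/318259) = -2361533371*1/318259 = -2361533371/318259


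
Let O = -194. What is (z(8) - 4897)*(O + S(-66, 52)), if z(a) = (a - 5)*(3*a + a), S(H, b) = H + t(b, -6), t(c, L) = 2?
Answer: 1238658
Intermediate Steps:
S(H, b) = 2 + H (S(H, b) = H + 2 = 2 + H)
z(a) = 4*a*(-5 + a) (z(a) = (-5 + a)*(4*a) = 4*a*(-5 + a))
(z(8) - 4897)*(O + S(-66, 52)) = (4*8*(-5 + 8) - 4897)*(-194 + (2 - 66)) = (4*8*3 - 4897)*(-194 - 64) = (96 - 4897)*(-258) = -4801*(-258) = 1238658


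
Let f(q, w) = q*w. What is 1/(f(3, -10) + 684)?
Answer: 1/654 ≈ 0.0015291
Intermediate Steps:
1/(f(3, -10) + 684) = 1/(3*(-10) + 684) = 1/(-30 + 684) = 1/654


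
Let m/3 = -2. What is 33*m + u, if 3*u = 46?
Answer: -548/3 ≈ -182.67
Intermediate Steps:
u = 46/3 (u = (⅓)*46 = 46/3 ≈ 15.333)
m = -6 (m = 3*(-2) = -6)
33*m + u = 33*(-6) + 46/3 = -198 + 46/3 = -548/3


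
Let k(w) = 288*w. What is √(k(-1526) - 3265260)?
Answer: 2*I*√926187 ≈ 1924.8*I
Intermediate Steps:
√(k(-1526) - 3265260) = √(288*(-1526) - 3265260) = √(-439488 - 3265260) = √(-3704748) = 2*I*√926187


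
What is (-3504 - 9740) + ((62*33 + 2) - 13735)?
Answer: -24931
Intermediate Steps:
(-3504 - 9740) + ((62*33 + 2) - 13735) = -13244 + ((2046 + 2) - 13735) = -13244 + (2048 - 13735) = -13244 - 11687 = -24931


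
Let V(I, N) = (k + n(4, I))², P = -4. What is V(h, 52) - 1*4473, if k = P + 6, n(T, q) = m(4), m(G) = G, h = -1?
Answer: -4437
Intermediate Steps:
n(T, q) = 4
k = 2 (k = -4 + 6 = 2)
V(I, N) = 36 (V(I, N) = (2 + 4)² = 6² = 36)
V(h, 52) - 1*4473 = 36 - 1*4473 = 36 - 4473 = -4437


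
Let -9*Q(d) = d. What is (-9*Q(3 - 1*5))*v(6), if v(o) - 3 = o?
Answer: -18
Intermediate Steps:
Q(d) = -d/9
v(o) = 3 + o
(-9*Q(3 - 1*5))*v(6) = (-(-1)*(3 - 1*5))*(3 + 6) = -(-1)*(3 - 5)*9 = -(-1)*(-2)*9 = -9*2/9*9 = -2*9 = -18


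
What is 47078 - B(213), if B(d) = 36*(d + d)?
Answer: 31742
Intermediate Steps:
B(d) = 72*d (B(d) = 36*(2*d) = 72*d)
47078 - B(213) = 47078 - 72*213 = 47078 - 1*15336 = 47078 - 15336 = 31742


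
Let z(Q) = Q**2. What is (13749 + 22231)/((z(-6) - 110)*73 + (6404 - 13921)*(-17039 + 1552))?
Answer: 35980/116410377 ≈ 0.00030908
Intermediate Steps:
(13749 + 22231)/((z(-6) - 110)*73 + (6404 - 13921)*(-17039 + 1552)) = (13749 + 22231)/(((-6)**2 - 110)*73 + (6404 - 13921)*(-17039 + 1552)) = 35980/((36 - 110)*73 - 7517*(-15487)) = 35980/(-74*73 + 116415779) = 35980/(-5402 + 116415779) = 35980/116410377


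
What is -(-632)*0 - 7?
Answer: -7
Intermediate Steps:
-(-632)*0 - 7 = -158*0 - 7 = 0 - 7 = -7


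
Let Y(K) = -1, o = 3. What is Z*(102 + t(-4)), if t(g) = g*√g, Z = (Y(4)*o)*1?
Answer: -306 + 24*I ≈ -306.0 + 24.0*I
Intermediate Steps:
Z = -3 (Z = -1*3*1 = -3*1 = -3)
t(g) = g^(3/2)
Z*(102 + t(-4)) = -3*(102 + (-4)^(3/2)) = -3*(102 - 8*I) = -306 + 24*I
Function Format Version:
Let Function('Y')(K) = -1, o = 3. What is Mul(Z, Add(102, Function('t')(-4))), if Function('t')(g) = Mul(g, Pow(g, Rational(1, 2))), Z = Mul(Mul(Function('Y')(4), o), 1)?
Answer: Add(-306, Mul(24, I)) ≈ Add(-306.00, Mul(24.000, I))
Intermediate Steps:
Z = -3 (Z = Mul(Mul(-1, 3), 1) = Mul(-3, 1) = -3)
Function('t')(g) = Pow(g, Rational(3, 2))
Mul(Z, Add(102, Function('t')(-4))) = Mul(-3, Add(102, Pow(-4, Rational(3, 2)))) = Mul(-3, Add(102, Mul(-8, I))) = Add(-306, Mul(24, I))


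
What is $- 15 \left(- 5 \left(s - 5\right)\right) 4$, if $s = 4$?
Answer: $-300$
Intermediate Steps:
$- 15 \left(- 5 \left(s - 5\right)\right) 4 = - 15 \left(- 5 \left(4 - 5\right)\right) 4 = - 15 \left(\left(-5\right) \left(-1\right)\right) 4 = \left(-15\right) 5 \cdot 4 = \left(-75\right) 4 = -300$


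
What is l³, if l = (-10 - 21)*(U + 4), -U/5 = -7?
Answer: -1767172329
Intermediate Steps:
U = 35 (U = -5*(-7) = 35)
l = -1209 (l = (-10 - 21)*(35 + 4) = -31*39 = -1209)
l³ = (-1209)³ = -1767172329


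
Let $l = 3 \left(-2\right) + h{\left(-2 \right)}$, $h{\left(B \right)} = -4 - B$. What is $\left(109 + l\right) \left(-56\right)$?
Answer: $-5656$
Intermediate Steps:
$l = -8$ ($l = 3 \left(-2\right) - 2 = -6 + \left(-4 + 2\right) = -6 - 2 = -8$)
$\left(109 + l\right) \left(-56\right) = \left(109 - 8\right) \left(-56\right) = 101 \left(-56\right) = -5656$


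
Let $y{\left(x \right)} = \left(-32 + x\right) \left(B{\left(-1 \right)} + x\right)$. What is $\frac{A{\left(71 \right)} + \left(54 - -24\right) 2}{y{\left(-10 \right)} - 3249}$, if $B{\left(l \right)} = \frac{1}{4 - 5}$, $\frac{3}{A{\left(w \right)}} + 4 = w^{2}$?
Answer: $- \frac{261925}{4679373} \approx -0.055974$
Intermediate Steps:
$A{\left(w \right)} = \frac{3}{-4 + w^{2}}$
$B{\left(l \right)} = -1$ ($B{\left(l \right)} = \frac{1}{-1} = -1$)
$y{\left(x \right)} = \left(-1 + x\right) \left(-32 + x\right)$ ($y{\left(x \right)} = \left(-32 + x\right) \left(-1 + x\right) = \left(-1 + x\right) \left(-32 + x\right)$)
$\frac{A{\left(71 \right)} + \left(54 - -24\right) 2}{y{\left(-10 \right)} - 3249} = \frac{\frac{3}{-4 + 71^{2}} + \left(54 - -24\right) 2}{\left(32 + \left(-10\right)^{2} - -330\right) - 3249} = \frac{\frac{3}{-4 + 5041} + \left(54 + 24\right) 2}{\left(32 + 100 + 330\right) - 3249} = \frac{\frac{3}{5037} + 78 \cdot 2}{462 - 3249} = \frac{3 \cdot \frac{1}{5037} + 156}{-2787} = \left(\frac{1}{1679} + 156\right) \left(- \frac{1}{2787}\right) = \frac{261925}{1679} \left(- \frac{1}{2787}\right) = - \frac{261925}{4679373}$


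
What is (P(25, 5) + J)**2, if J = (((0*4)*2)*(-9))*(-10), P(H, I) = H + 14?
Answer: 1521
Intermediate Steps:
P(H, I) = 14 + H
J = 0 (J = ((0*2)*(-9))*(-10) = (0*(-9))*(-10) = 0*(-10) = 0)
(P(25, 5) + J)**2 = ((14 + 25) + 0)**2 = (39 + 0)**2 = 39**2 = 1521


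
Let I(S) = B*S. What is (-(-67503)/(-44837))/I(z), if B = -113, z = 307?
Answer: 67503/1555440367 ≈ 4.3398e-5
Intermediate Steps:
I(S) = -113*S
(-(-67503)/(-44837))/I(z) = (-(-67503)/(-44837))/((-113*307)) = -(-67503)*(-1)/44837/(-34691) = -1*67503/44837*(-1/34691) = -67503/44837*(-1/34691) = 67503/1555440367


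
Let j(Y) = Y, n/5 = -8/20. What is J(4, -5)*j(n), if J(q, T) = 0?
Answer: 0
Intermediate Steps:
n = -2 (n = 5*(-8/20) = 5*(-8*1/20) = 5*(-2/5) = -2)
J(4, -5)*j(n) = 0*(-2) = 0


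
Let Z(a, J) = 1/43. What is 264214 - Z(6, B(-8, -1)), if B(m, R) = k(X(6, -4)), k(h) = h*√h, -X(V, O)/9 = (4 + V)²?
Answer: 11361201/43 ≈ 2.6421e+5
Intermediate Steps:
X(V, O) = -9*(4 + V)²
k(h) = h^(3/2)
B(m, R) = -27000*I (B(m, R) = (-9*(4 + 6)²)^(3/2) = (-9*10²)^(3/2) = (-9*100)^(3/2) = (-900)^(3/2) = -27000*I)
Z(a, J) = 1/43
264214 - Z(6, B(-8, -1)) = 264214 - 1*1/43 = 264214 - 1/43 = 11361201/43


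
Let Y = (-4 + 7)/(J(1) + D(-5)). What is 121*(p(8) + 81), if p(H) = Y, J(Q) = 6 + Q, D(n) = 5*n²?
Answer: 39215/4 ≈ 9803.8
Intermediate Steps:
Y = 1/44 (Y = (-4 + 7)/((6 + 1) + 5*(-5)²) = 3/(7 + 5*25) = 3/(7 + 125) = 3/132 = 3*(1/132) = 1/44 ≈ 0.022727)
p(H) = 1/44
121*(p(8) + 81) = 121*(1/44 + 81) = 121*(3565/44) = 39215/4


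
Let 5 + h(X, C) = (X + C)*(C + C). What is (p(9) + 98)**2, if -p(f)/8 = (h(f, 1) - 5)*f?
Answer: 386884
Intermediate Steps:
h(X, C) = -5 + 2*C*(C + X) (h(X, C) = -5 + (X + C)*(C + C) = -5 + (C + X)*(2*C) = -5 + 2*C*(C + X))
p(f) = -8*f*(-8 + 2*f) (p(f) = -8*((-5 + 2*1**2 + 2*1*f) - 5)*f = -8*((-5 + 2*1 + 2*f) - 5)*f = -8*((-5 + 2 + 2*f) - 5)*f = -8*((-3 + 2*f) - 5)*f = -8*(-8 + 2*f)*f = -8*f*(-8 + 2*f))
(p(9) + 98)**2 = (16*9*(4 - 1*9) + 98)**2 = (16*9*(4 - 9) + 98)**2 = (16*9*(-5) + 98)**2 = (-720 + 98)**2 = (-622)**2 = 386884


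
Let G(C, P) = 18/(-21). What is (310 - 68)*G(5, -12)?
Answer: -1452/7 ≈ -207.43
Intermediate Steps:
G(C, P) = -6/7 (G(C, P) = 18*(-1/21) = -6/7)
(310 - 68)*G(5, -12) = (310 - 68)*(-6/7) = 242*(-6/7) = -1452/7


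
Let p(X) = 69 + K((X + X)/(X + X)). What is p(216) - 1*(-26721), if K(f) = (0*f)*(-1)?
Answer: 26790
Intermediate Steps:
K(f) = 0 (K(f) = 0*(-1) = 0)
p(X) = 69 (p(X) = 69 + 0 = 69)
p(216) - 1*(-26721) = 69 - 1*(-26721) = 69 + 26721 = 26790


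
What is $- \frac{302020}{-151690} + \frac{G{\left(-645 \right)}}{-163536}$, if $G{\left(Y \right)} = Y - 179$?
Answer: $\frac{618951691}{310084698} \approx 1.9961$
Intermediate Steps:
$G{\left(Y \right)} = -179 + Y$
$- \frac{302020}{-151690} + \frac{G{\left(-645 \right)}}{-163536} = - \frac{302020}{-151690} + \frac{-179 - 645}{-163536} = \left(-302020\right) \left(- \frac{1}{151690}\right) - - \frac{103}{20442} = \frac{30202}{15169} + \frac{103}{20442} = \frac{618951691}{310084698}$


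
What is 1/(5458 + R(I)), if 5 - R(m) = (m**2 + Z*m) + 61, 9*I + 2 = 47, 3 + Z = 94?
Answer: 1/4922 ≈ 0.00020317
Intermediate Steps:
Z = 91 (Z = -3 + 94 = 91)
I = 5 (I = -2/9 + (1/9)*47 = -2/9 + 47/9 = 5)
R(m) = -56 - m**2 - 91*m (R(m) = 5 - ((m**2 + 91*m) + 61) = 5 - (61 + m**2 + 91*m) = 5 + (-61 - m**2 - 91*m) = -56 - m**2 - 91*m)
1/(5458 + R(I)) = 1/(5458 + (-56 - 1*5**2 - 91*5)) = 1/(5458 + (-56 - 1*25 - 455)) = 1/(5458 + (-56 - 25 - 455)) = 1/(5458 - 536) = 1/4922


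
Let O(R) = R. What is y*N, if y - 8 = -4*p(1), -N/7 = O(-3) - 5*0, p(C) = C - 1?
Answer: 168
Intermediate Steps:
p(C) = -1 + C
N = 21 (N = -7*(-3 - 5*0) = -7*(-3 + 0) = -7*(-3) = 21)
y = 8 (y = 8 - 4*(-1 + 1) = 8 - 4*0 = 8 + 0 = 8)
y*N = 8*21 = 168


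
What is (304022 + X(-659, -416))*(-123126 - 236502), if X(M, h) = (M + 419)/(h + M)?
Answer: -23507004382584/215 ≈ -1.0933e+11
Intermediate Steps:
X(M, h) = (419 + M)/(M + h)
(304022 + X(-659, -416))*(-123126 - 236502) = (304022 + (419 - 659)/(-659 - 416))*(-123126 - 236502) = (304022 - 240/(-1075))*(-359628) = (304022 - 1/1075*(-240))*(-359628) = (304022 + 48/215)*(-359628) = (65364778/215)*(-359628) = -23507004382584/215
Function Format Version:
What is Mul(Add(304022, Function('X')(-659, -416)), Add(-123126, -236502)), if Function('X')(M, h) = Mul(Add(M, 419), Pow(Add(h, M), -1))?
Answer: Rational(-23507004382584, 215) ≈ -1.0933e+11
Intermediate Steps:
Function('X')(M, h) = Mul(Pow(Add(M, h), -1), Add(419, M)) (Function('X')(M, h) = Mul(Add(419, M), Pow(Add(M, h), -1)) = Mul(Pow(Add(M, h), -1), Add(419, M)))
Mul(Add(304022, Function('X')(-659, -416)), Add(-123126, -236502)) = Mul(Add(304022, Mul(Pow(Add(-659, -416), -1), Add(419, -659))), Add(-123126, -236502)) = Mul(Add(304022, Mul(Pow(-1075, -1), -240)), -359628) = Mul(Add(304022, Mul(Rational(-1, 1075), -240)), -359628) = Mul(Add(304022, Rational(48, 215)), -359628) = Mul(Rational(65364778, 215), -359628) = Rational(-23507004382584, 215)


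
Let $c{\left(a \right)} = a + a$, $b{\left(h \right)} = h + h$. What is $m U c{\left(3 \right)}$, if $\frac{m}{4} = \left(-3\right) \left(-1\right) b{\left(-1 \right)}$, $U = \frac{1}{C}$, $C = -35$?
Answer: $\frac{144}{35} \approx 4.1143$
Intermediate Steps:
$U = - \frac{1}{35}$ ($U = \frac{1}{-35} = - \frac{1}{35} \approx -0.028571$)
$b{\left(h \right)} = 2 h$
$c{\left(a \right)} = 2 a$
$m = -24$ ($m = 4 \left(-3\right) \left(-1\right) 2 \left(-1\right) = 4 \cdot 3 \left(-2\right) = 4 \left(-6\right) = -24$)
$m U c{\left(3 \right)} = - 24 \left(- \frac{2 \cdot 3}{35}\right) = - 24 \left(\left(- \frac{1}{35}\right) 6\right) = \left(-24\right) \left(- \frac{6}{35}\right) = \frac{144}{35}$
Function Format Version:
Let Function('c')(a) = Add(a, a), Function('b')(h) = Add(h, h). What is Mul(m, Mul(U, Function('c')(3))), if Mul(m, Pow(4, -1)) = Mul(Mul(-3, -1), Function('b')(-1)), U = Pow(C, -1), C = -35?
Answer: Rational(144, 35) ≈ 4.1143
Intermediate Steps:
U = Rational(-1, 35) (U = Pow(-35, -1) = Rational(-1, 35) ≈ -0.028571)
Function('b')(h) = Mul(2, h)
Function('c')(a) = Mul(2, a)
m = -24 (m = Mul(4, Mul(Mul(-3, -1), Mul(2, -1))) = Mul(4, Mul(3, -2)) = Mul(4, -6) = -24)
Mul(m, Mul(U, Function('c')(3))) = Mul(-24, Mul(Rational(-1, 35), Mul(2, 3))) = Mul(-24, Mul(Rational(-1, 35), 6)) = Mul(-24, Rational(-6, 35)) = Rational(144, 35)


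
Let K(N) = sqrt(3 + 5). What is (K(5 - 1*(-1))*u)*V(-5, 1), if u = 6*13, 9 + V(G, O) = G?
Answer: -2184*sqrt(2) ≈ -3088.6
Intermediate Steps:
V(G, O) = -9 + G
K(N) = 2*sqrt(2) (K(N) = sqrt(8) = 2*sqrt(2))
u = 78
(K(5 - 1*(-1))*u)*V(-5, 1) = ((2*sqrt(2))*78)*(-9 - 5) = (156*sqrt(2))*(-14) = -2184*sqrt(2)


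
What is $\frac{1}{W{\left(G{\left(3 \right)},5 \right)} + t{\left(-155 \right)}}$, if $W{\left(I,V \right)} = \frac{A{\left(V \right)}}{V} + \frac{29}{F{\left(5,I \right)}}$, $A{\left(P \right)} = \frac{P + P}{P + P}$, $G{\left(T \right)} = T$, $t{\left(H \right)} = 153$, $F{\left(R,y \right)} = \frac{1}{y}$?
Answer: $\frac{5}{1201} \approx 0.0041632$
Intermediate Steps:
$A{\left(P \right)} = 1$ ($A{\left(P \right)} = \frac{2 P}{2 P} = 2 P \frac{1}{2 P} = 1$)
$W{\left(I,V \right)} = \frac{1}{V} + 29 I$ ($W{\left(I,V \right)} = 1 \frac{1}{V} + \frac{29}{\frac{1}{I}} = \frac{1}{V} + 29 I$)
$\frac{1}{W{\left(G{\left(3 \right)},5 \right)} + t{\left(-155 \right)}} = \frac{1}{\left(\frac{1}{5} + 29 \cdot 3\right) + 153} = \frac{1}{\left(\frac{1}{5} + 87\right) + 153} = \frac{1}{\frac{436}{5} + 153} = \frac{1}{\frac{1201}{5}} = \frac{5}{1201}$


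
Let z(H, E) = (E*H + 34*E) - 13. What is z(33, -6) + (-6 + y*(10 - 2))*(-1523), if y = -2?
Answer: 33091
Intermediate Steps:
z(H, E) = -13 + 34*E + E*H (z(H, E) = (34*E + E*H) - 13 = -13 + 34*E + E*H)
z(33, -6) + (-6 + y*(10 - 2))*(-1523) = (-13 + 34*(-6) - 6*33) + (-6 - 2*(10 - 2))*(-1523) = (-13 - 204 - 198) + (-6 - 2*8)*(-1523) = -415 + (-6 - 16)*(-1523) = -415 - 22*(-1523) = -415 + 33506 = 33091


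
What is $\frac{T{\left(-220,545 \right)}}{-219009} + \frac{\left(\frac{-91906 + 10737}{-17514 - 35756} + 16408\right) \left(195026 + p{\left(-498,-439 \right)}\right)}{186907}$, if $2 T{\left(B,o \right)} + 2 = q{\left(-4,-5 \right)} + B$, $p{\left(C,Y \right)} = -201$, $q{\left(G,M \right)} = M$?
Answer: $\frac{532828312132387862}{31151013839043} \approx 17105.0$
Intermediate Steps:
$T{\left(B,o \right)} = - \frac{7}{2} + \frac{B}{2}$ ($T{\left(B,o \right)} = -1 + \frac{-5 + B}{2} = -1 + \left(- \frac{5}{2} + \frac{B}{2}\right) = - \frac{7}{2} + \frac{B}{2}$)
$\frac{T{\left(-220,545 \right)}}{-219009} + \frac{\left(\frac{-91906 + 10737}{-17514 - 35756} + 16408\right) \left(195026 + p{\left(-498,-439 \right)}\right)}{186907} = \frac{- \frac{7}{2} + \frac{1}{2} \left(-220\right)}{-219009} + \frac{\left(\frac{-91906 + 10737}{-17514 - 35756} + 16408\right) \left(195026 - 201\right)}{186907} = \left(- \frac{7}{2} - 110\right) \left(- \frac{1}{219009}\right) + \left(- \frac{81169}{-53270} + 16408\right) 194825 \cdot \frac{1}{186907} = \left(- \frac{227}{2}\right) \left(- \frac{1}{219009}\right) + \left(\left(-81169\right) \left(- \frac{1}{53270}\right) + 16408\right) 194825 \cdot \frac{1}{186907} = \frac{227}{438018} + \left(\frac{81169}{53270} + 16408\right) 194825 \cdot \frac{1}{186907} = \frac{227}{438018} + \frac{874135329}{53270} \cdot 194825 \cdot \frac{1}{186907} = \frac{227}{438018} + \frac{34060683094485}{10654} \cdot \frac{1}{186907} = \frac{227}{438018} + \frac{34060683094485}{1991307178} = \frac{532828312132387862}{31151013839043}$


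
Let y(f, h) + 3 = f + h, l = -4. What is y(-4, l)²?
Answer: 121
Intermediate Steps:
y(f, h) = -3 + f + h (y(f, h) = -3 + (f + h) = -3 + f + h)
y(-4, l)² = (-3 - 4 - 4)² = (-11)² = 121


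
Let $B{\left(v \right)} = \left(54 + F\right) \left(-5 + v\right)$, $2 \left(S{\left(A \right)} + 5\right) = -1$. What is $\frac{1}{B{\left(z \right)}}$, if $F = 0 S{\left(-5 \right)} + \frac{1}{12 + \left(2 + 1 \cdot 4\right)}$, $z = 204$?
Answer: $\frac{18}{193627} \approx 9.2962 \cdot 10^{-5}$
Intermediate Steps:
$S{\left(A \right)} = - \frac{11}{2}$ ($S{\left(A \right)} = -5 + \frac{1}{2} \left(-1\right) = -5 - \frac{1}{2} = - \frac{11}{2}$)
$F = \frac{1}{18}$ ($F = 0 \left(- \frac{11}{2}\right) + \frac{1}{12 + \left(2 + 1 \cdot 4\right)} = 0 + \frac{1}{12 + \left(2 + 4\right)} = 0 + \frac{1}{12 + 6} = 0 + \frac{1}{18} = \frac{1}{18} \approx 0.055556$)
$B{\left(v \right)} = - \frac{4865}{18} + \frac{973 v}{18}$ ($B{\left(v \right)} = \left(54 + \frac{1}{18}\right) \left(-5 + v\right) = \frac{973 \left(-5 + v\right)}{18} = - \frac{4865}{18} + \frac{973 v}{18}$)
$\frac{1}{B{\left(z \right)}} = \frac{1}{- \frac{4865}{18} + \frac{973}{18} \cdot 204} = \frac{1}{- \frac{4865}{18} + \frac{33082}{3}} = \frac{1}{\frac{193627}{18}} = \frac{18}{193627}$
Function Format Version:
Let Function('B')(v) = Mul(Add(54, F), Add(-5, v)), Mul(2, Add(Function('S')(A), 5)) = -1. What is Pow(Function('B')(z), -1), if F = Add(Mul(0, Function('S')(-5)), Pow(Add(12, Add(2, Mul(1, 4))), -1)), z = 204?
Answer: Rational(18, 193627) ≈ 9.2962e-5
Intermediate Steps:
Function('S')(A) = Rational(-11, 2) (Function('S')(A) = Add(-5, Mul(Rational(1, 2), -1)) = Add(-5, Rational(-1, 2)) = Rational(-11, 2))
F = Rational(1, 18) (F = Add(Mul(0, Rational(-11, 2)), Pow(Add(12, Add(2, Mul(1, 4))), -1)) = Add(0, Pow(Add(12, Add(2, 4)), -1)) = Add(0, Pow(Add(12, 6), -1)) = Add(0, Pow(18, -1)) = Add(0, Rational(1, 18)) = Rational(1, 18) ≈ 0.055556)
Function('B')(v) = Add(Rational(-4865, 18), Mul(Rational(973, 18), v)) (Function('B')(v) = Mul(Add(54, Rational(1, 18)), Add(-5, v)) = Mul(Rational(973, 18), Add(-5, v)) = Add(Rational(-4865, 18), Mul(Rational(973, 18), v)))
Pow(Function('B')(z), -1) = Pow(Add(Rational(-4865, 18), Mul(Rational(973, 18), 204)), -1) = Pow(Add(Rational(-4865, 18), Rational(33082, 3)), -1) = Pow(Rational(193627, 18), -1) = Rational(18, 193627)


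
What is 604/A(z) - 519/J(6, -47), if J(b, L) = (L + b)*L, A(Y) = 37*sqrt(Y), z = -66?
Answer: -519/1927 - 302*I*sqrt(66)/1221 ≈ -0.26933 - 2.0094*I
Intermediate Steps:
J(b, L) = L*(L + b)
604/A(z) - 519/J(6, -47) = 604/((37*sqrt(-66))) - 519*(-1/(47*(-47 + 6))) = 604/((37*(I*sqrt(66)))) - 519/((-47*(-41))) = 604/((37*I*sqrt(66))) - 519/1927 = 604*(-I*sqrt(66)/2442) - 519*1/1927 = -302*I*sqrt(66)/1221 - 519/1927 = -519/1927 - 302*I*sqrt(66)/1221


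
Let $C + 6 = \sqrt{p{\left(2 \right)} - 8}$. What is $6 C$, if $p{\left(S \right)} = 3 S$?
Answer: $-36 + 6 i \sqrt{2} \approx -36.0 + 8.4853 i$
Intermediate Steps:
$C = -6 + i \sqrt{2}$ ($C = -6 + \sqrt{3 \cdot 2 - 8} = -6 + \sqrt{6 - 8} = -6 + \sqrt{-2} = -6 + i \sqrt{2} \approx -6.0 + 1.4142 i$)
$6 C = 6 \left(-6 + i \sqrt{2}\right) = -36 + 6 i \sqrt{2}$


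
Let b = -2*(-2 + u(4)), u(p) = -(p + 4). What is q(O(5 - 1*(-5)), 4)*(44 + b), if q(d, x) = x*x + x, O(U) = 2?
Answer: 1280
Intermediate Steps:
u(p) = -4 - p (u(p) = -(4 + p) = -4 - p)
q(d, x) = x + x**2 (q(d, x) = x**2 + x = x + x**2)
b = 20 (b = -2*(-2 + (-4 - 1*4)) = -2*(-2 + (-4 - 4)) = -2*(-2 - 8) = -2*(-10) = 20)
q(O(5 - 1*(-5)), 4)*(44 + b) = (4*(1 + 4))*(44 + 20) = (4*5)*64 = 20*64 = 1280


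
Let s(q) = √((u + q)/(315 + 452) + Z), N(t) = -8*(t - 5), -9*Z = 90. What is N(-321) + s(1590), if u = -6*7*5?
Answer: 2608 + I*√4824430/767 ≈ 2608.0 + 2.8637*I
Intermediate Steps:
Z = -10 (Z = -⅑*90 = -10)
N(t) = 40 - 8*t (N(t) = -8*(-5 + t) = 40 - 8*t)
u = -210 (u = -42*5 = -210)
s(q) = √(-7880/767 + q/767) (s(q) = √((-210 + q)/(315 + 452) - 10) = √((-210 + q)/767 - 10) = √((-210 + q)*(1/767) - 10) = √((-210/767 + q/767) - 10) = √(-7880/767 + q/767))
N(-321) + s(1590) = (40 - 8*(-321)) + √(-6043960 + 767*1590)/767 = (40 + 2568) + √(-6043960 + 1219530)/767 = 2608 + √(-4824430)/767 = 2608 + (I*√4824430)/767 = 2608 + I*√4824430/767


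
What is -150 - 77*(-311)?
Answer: 23797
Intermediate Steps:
-150 - 77*(-311) = -150 + 23947 = 23797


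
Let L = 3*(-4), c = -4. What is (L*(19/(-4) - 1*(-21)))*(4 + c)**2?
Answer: 0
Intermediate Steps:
L = -12
(L*(19/(-4) - 1*(-21)))*(4 + c)**2 = (-12*(19/(-4) - 1*(-21)))*(4 - 4)**2 = -12*(19*(-1/4) + 21)*0**2 = -12*(-19/4 + 21)*0 = -12*65/4*0 = -195*0 = 0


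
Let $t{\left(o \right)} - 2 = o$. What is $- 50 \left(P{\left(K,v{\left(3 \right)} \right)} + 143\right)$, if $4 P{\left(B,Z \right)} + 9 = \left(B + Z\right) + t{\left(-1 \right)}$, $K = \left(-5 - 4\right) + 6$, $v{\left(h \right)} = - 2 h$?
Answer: $- \frac{13875}{2} \approx -6937.5$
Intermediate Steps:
$t{\left(o \right)} = 2 + o$
$K = -3$ ($K = \left(-5 - 4\right) + 6 = -9 + 6 = -3$)
$P{\left(B,Z \right)} = -2 + \frac{B}{4} + \frac{Z}{4}$ ($P{\left(B,Z \right)} = - \frac{9}{4} + \frac{\left(B + Z\right) + \left(2 - 1\right)}{4} = - \frac{9}{4} + \frac{\left(B + Z\right) + 1}{4} = - \frac{9}{4} + \frac{1 + B + Z}{4} = - \frac{9}{4} + \left(\frac{1}{4} + \frac{B}{4} + \frac{Z}{4}\right) = -2 + \frac{B}{4} + \frac{Z}{4}$)
$- 50 \left(P{\left(K,v{\left(3 \right)} \right)} + 143\right) = - 50 \left(\left(-2 + \frac{1}{4} \left(-3\right) + \frac{\left(-2\right) 3}{4}\right) + 143\right) = - 50 \left(\left(-2 - \frac{3}{4} + \frac{1}{4} \left(-6\right)\right) + 143\right) = - 50 \left(\left(-2 - \frac{3}{4} - \frac{3}{2}\right) + 143\right) = - 50 \left(- \frac{17}{4} + 143\right) = \left(-50\right) \frac{555}{4} = - \frac{13875}{2}$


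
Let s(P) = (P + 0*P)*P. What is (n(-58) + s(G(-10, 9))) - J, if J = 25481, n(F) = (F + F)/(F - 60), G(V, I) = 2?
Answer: -1503085/59 ≈ -25476.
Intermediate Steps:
s(P) = P² (s(P) = (P + 0)*P = P*P = P²)
n(F) = 2*F/(-60 + F) (n(F) = (2*F)/(-60 + F) = 2*F/(-60 + F))
(n(-58) + s(G(-10, 9))) - J = (2*(-58)/(-60 - 58) + 2²) - 1*25481 = (2*(-58)/(-118) + 4) - 25481 = (2*(-58)*(-1/118) + 4) - 25481 = (58/59 + 4) - 25481 = 294/59 - 25481 = -1503085/59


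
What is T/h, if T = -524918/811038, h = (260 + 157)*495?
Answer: -262459/83705204385 ≈ -3.1355e-6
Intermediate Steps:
h = 206415 (h = 417*495 = 206415)
T = -262459/405519 (T = -524918*1/811038 = -262459/405519 ≈ -0.64722)
T/h = -262459/405519/206415 = -262459/405519*1/206415 = -262459/83705204385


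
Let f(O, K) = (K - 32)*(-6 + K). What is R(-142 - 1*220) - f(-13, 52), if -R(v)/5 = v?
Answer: 890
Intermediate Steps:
R(v) = -5*v
f(O, K) = (-32 + K)*(-6 + K)
R(-142 - 1*220) - f(-13, 52) = -5*(-142 - 1*220) - (192 + 52² - 38*52) = -5*(-142 - 220) - (192 + 2704 - 1976) = -5*(-362) - 1*920 = 1810 - 920 = 890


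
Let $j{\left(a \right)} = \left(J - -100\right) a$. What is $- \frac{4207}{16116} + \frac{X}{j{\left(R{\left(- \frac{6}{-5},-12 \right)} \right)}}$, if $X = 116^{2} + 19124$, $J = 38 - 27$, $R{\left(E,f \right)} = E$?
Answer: $\frac{145694141}{596292} \approx 244.33$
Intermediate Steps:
$J = 11$
$X = 32580$ ($X = 13456 + 19124 = 32580$)
$j{\left(a \right)} = 111 a$ ($j{\left(a \right)} = \left(11 - -100\right) a = \left(11 + 100\right) a = 111 a$)
$- \frac{4207}{16116} + \frac{X}{j{\left(R{\left(- \frac{6}{-5},-12 \right)} \right)}} = - \frac{4207}{16116} + \frac{32580}{111 \left(- \frac{6}{-5}\right)} = \left(-4207\right) \frac{1}{16116} + \frac{32580}{111 \left(\left(-6\right) \left(- \frac{1}{5}\right)\right)} = - \frac{4207}{16116} + \frac{32580}{111 \cdot \frac{6}{5}} = - \frac{4207}{16116} + \frac{32580}{\frac{666}{5}} = - \frac{4207}{16116} + 32580 \cdot \frac{5}{666} = - \frac{4207}{16116} + \frac{9050}{37} = \frac{145694141}{596292}$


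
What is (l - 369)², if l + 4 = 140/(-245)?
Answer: 6838225/49 ≈ 1.3956e+5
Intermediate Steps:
l = -32/7 (l = -4 + 140/(-245) = -4 + 140*(-1/245) = -4 - 4/7 = -32/7 ≈ -4.5714)
(l - 369)² = (-32/7 - 369)² = (-2615/7)² = 6838225/49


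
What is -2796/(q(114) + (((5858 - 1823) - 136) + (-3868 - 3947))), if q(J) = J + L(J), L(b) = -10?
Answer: 699/953 ≈ 0.73347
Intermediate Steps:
q(J) = -10 + J (q(J) = J - 10 = -10 + J)
-2796/(q(114) + (((5858 - 1823) - 136) + (-3868 - 3947))) = -2796/((-10 + 114) + (((5858 - 1823) - 136) + (-3868 - 3947))) = -2796/(104 + ((4035 - 136) - 7815)) = -2796/(104 + (3899 - 7815)) = -2796/(104 - 3916) = -2796/(-3812) = -2796*(-1/3812) = 699/953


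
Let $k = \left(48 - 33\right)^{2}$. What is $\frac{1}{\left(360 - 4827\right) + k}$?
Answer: $- \frac{1}{4242} \approx -0.00023574$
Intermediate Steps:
$k = 225$ ($k = 15^{2} = 225$)
$\frac{1}{\left(360 - 4827\right) + k} = \frac{1}{\left(360 - 4827\right) + 225} = \frac{1}{-4467 + 225} = \frac{1}{-4242} = - \frac{1}{4242}$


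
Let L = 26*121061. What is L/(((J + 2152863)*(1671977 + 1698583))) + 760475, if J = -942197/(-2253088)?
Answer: 194268176101829004204712/255456360960870765 ≈ 7.6048e+5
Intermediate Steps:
L = 3147586
J = 942197/2253088 (J = -942197*(-1/2253088) = 942197/2253088 ≈ 0.41818)
L/(((J + 2152863)*(1671977 + 1698583))) + 760475 = 3147586/(((942197/2253088 + 2152863)*(1671977 + 1698583))) + 760475 = 3147586/(((4850590733141/2253088)*3370560)) + 760475 = 3147586/(510912721921741530/70409) + 760475 = 3147586*(70409/510912721921741530) + 760475 = 110809191337/255456360960870765 + 760475 = 194268176101829004204712/255456360960870765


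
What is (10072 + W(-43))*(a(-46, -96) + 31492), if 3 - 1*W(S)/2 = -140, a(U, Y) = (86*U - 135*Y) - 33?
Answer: 419115754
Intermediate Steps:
a(U, Y) = -33 - 135*Y + 86*U (a(U, Y) = (-135*Y + 86*U) - 33 = -33 - 135*Y + 86*U)
W(S) = 286 (W(S) = 6 - 2*(-140) = 6 + 280 = 286)
(10072 + W(-43))*(a(-46, -96) + 31492) = (10072 + 286)*((-33 - 135*(-96) + 86*(-46)) + 31492) = 10358*((-33 + 12960 - 3956) + 31492) = 10358*(8971 + 31492) = 10358*40463 = 419115754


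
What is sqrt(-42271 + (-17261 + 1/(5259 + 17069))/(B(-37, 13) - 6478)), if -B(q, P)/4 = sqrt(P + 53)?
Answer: sqrt(-17063406968607887 - 10536883377632*sqrt(66))/(11164*sqrt(3239 + 2*sqrt(66))) ≈ 205.59*I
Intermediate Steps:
B(q, P) = -4*sqrt(53 + P) (B(q, P) = -4*sqrt(P + 53) = -4*sqrt(53 + P))
sqrt(-42271 + (-17261 + 1/(5259 + 17069))/(B(-37, 13) - 6478)) = sqrt(-42271 + (-17261 + 1/(5259 + 17069))/(-4*sqrt(53 + 13) - 6478)) = sqrt(-42271 + (-17261 + 1/22328)/(-4*sqrt(66) - 6478)) = sqrt(-42271 + (-17261 + 1/22328)/(-6478 - 4*sqrt(66))) = sqrt(-42271 - 385403607/(22328*(-6478 - 4*sqrt(66))))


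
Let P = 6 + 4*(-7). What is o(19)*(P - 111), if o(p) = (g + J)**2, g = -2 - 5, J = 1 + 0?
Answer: -4788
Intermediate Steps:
J = 1
P = -22 (P = 6 - 28 = -22)
g = -7
o(p) = 36 (o(p) = (-7 + 1)**2 = (-6)**2 = 36)
o(19)*(P - 111) = 36*(-22 - 111) = 36*(-133) = -4788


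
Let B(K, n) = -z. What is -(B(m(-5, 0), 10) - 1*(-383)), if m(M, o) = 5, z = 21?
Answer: -362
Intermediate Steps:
B(K, n) = -21 (B(K, n) = -1*21 = -21)
-(B(m(-5, 0), 10) - 1*(-383)) = -(-21 - 1*(-383)) = -(-21 + 383) = -1*362 = -362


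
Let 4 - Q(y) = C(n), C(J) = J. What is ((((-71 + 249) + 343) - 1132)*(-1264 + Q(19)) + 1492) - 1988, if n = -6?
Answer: 765698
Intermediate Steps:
Q(y) = 10 (Q(y) = 4 - 1*(-6) = 4 + 6 = 10)
((((-71 + 249) + 343) - 1132)*(-1264 + Q(19)) + 1492) - 1988 = ((((-71 + 249) + 343) - 1132)*(-1264 + 10) + 1492) - 1988 = (((178 + 343) - 1132)*(-1254) + 1492) - 1988 = ((521 - 1132)*(-1254) + 1492) - 1988 = (-611*(-1254) + 1492) - 1988 = (766194 + 1492) - 1988 = 767686 - 1988 = 765698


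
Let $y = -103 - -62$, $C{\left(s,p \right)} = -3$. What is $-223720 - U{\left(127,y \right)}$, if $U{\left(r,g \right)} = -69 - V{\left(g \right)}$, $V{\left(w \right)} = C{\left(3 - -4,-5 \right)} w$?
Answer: $-223528$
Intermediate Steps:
$V{\left(w \right)} = - 3 w$
$y = -41$ ($y = -103 + 62 = -41$)
$U{\left(r,g \right)} = -69 + 3 g$ ($U{\left(r,g \right)} = -69 - - 3 g = -69 + 3 g$)
$-223720 - U{\left(127,y \right)} = -223720 - \left(-69 + 3 \left(-41\right)\right) = -223720 - \left(-69 - 123\right) = -223720 - -192 = -223720 + 192 = -223528$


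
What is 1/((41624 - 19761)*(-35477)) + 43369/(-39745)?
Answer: -33638455849964/30827559458995 ≈ -1.0912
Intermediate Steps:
1/((41624 - 19761)*(-35477)) + 43369/(-39745) = -1/35477/21863 + 43369*(-1/39745) = (1/21863)*(-1/35477) - 43369/39745 = -1/775633651 - 43369/39745 = -33638455849964/30827559458995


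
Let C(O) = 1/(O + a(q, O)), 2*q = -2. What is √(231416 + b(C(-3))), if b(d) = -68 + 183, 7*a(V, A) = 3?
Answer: √231531 ≈ 481.18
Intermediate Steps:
q = -1 (q = (½)*(-2) = -1)
a(V, A) = 3/7 (a(V, A) = (⅐)*3 = 3/7)
C(O) = 1/(3/7 + O) (C(O) = 1/(O + 3/7) = 1/(3/7 + O))
b(d) = 115
√(231416 + b(C(-3))) = √(231416 + 115) = √231531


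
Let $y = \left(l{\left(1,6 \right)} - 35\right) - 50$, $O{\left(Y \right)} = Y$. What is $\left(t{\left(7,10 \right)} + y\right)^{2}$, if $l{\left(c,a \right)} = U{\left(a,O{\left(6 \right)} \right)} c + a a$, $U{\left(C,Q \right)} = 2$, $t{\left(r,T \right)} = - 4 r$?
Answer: $5625$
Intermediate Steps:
$l{\left(c,a \right)} = a^{2} + 2 c$ ($l{\left(c,a \right)} = 2 c + a a = 2 c + a^{2} = a^{2} + 2 c$)
$y = -47$ ($y = \left(\left(6^{2} + 2 \cdot 1\right) - 35\right) - 50 = \left(\left(36 + 2\right) - 35\right) - 50 = \left(38 - 35\right) - 50 = 3 - 50 = -47$)
$\left(t{\left(7,10 \right)} + y\right)^{2} = \left(\left(-4\right) 7 - 47\right)^{2} = \left(-28 - 47\right)^{2} = \left(-75\right)^{2} = 5625$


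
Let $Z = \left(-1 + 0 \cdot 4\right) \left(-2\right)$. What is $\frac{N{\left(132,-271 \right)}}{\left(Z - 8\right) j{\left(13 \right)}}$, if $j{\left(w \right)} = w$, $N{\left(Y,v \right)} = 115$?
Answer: $- \frac{115}{78} \approx -1.4744$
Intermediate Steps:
$Z = 2$ ($Z = \left(-1 + 0\right) \left(-2\right) = \left(-1\right) \left(-2\right) = 2$)
$\frac{N{\left(132,-271 \right)}}{\left(Z - 8\right) j{\left(13 \right)}} = \frac{115}{\left(2 - 8\right) 13} = \frac{115}{\left(-6\right) 13} = \frac{115}{-78} = 115 \left(- \frac{1}{78}\right) = - \frac{115}{78}$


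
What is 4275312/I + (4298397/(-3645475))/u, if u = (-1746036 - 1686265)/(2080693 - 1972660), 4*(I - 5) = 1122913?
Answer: 71499518147445156011/4683516786791410225 ≈ 15.266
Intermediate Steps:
I = 1122933/4 (I = 5 + (¼)*1122913 = 5 + 1122913/4 = 1122933/4 ≈ 2.8073e+5)
u = -3432301/108033 ≈ -31.771
4275312/I + (4298397/(-3645475))/u = 4275312/(1122933/4) + (4298397/(-3645475))/(-3432301/108033) = 4275312*(4/1122933) + (4298397*(-1/3645475))*(-108033/3432301) = 5700416/374311 - 4298397/3645475*(-108033/3432301) = 5700416/374311 + 464368723101/12512367487975 = 71499518147445156011/4683516786791410225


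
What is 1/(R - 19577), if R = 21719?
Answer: 1/2142 ≈ 0.00046685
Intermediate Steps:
1/(R - 19577) = 1/(21719 - 19577) = 1/2142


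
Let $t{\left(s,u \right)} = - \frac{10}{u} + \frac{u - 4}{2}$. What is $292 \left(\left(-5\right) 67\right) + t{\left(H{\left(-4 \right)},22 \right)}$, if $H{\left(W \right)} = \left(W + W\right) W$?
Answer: $- \frac{1075926}{11} \approx -97812.0$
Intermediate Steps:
$H{\left(W \right)} = 2 W^{2}$ ($H{\left(W \right)} = 2 W W = 2 W^{2}$)
$t{\left(s,u \right)} = -2 + \frac{u}{2} - \frac{10}{u}$ ($t{\left(s,u \right)} = - \frac{10}{u} + \left(-4 + u\right) \frac{1}{2} = - \frac{10}{u} + \left(-2 + \frac{u}{2}\right) = -2 + \frac{u}{2} - \frac{10}{u}$)
$292 \left(\left(-5\right) 67\right) + t{\left(H{\left(-4 \right)},22 \right)} = 292 \left(\left(-5\right) 67\right) - \left(-9 + \frac{5}{11}\right) = 292 \left(-335\right) - - \frac{94}{11} = -97820 - - \frac{94}{11} = -97820 + \frac{94}{11} = - \frac{1075926}{11}$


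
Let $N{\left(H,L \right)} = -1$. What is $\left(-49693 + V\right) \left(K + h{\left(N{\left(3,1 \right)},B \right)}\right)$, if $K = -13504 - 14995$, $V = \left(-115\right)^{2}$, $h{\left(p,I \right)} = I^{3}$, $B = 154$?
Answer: $-132151462020$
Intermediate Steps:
$V = 13225$
$K = -28499$ ($K = -13504 - 14995 = -28499$)
$\left(-49693 + V\right) \left(K + h{\left(N{\left(3,1 \right)},B \right)}\right) = \left(-49693 + 13225\right) \left(-28499 + 154^{3}\right) = - 36468 \left(-28499 + 3652264\right) = \left(-36468\right) 3623765 = -132151462020$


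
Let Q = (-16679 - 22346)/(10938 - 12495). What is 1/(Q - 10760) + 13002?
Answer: 217319262033/16714295 ≈ 13002.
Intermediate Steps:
Q = 39025/1557 (Q = -39025/(-1557) = -39025*(-1/1557) = 39025/1557 ≈ 25.064)
1/(Q - 10760) + 13002 = 1/(39025/1557 - 10760) + 13002 = 1/(-16714295/1557) + 13002 = -1557/16714295 + 13002 = 217319262033/16714295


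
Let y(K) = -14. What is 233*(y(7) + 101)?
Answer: 20271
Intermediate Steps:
233*(y(7) + 101) = 233*(-14 + 101) = 233*87 = 20271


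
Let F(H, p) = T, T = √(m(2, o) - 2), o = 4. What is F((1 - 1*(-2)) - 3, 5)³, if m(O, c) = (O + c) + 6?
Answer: 10*√10 ≈ 31.623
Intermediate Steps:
m(O, c) = 6 + O + c
T = √10 (T = √((6 + 2 + 4) - 2) = √(12 - 2) = √10 ≈ 3.1623)
F(H, p) = √10
F((1 - 1*(-2)) - 3, 5)³ = (√10)³ = 10*√10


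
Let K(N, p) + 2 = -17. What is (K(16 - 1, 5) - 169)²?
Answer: 35344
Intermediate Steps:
K(N, p) = -19 (K(N, p) = -2 - 17 = -19)
(K(16 - 1, 5) - 169)² = (-19 - 169)² = (-188)² = 35344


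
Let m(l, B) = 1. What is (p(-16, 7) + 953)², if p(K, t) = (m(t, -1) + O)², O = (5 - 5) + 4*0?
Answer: 910116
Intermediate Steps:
O = 0 (O = 0 + 0 = 0)
p(K, t) = 1 (p(K, t) = (1 + 0)² = 1² = 1)
(p(-16, 7) + 953)² = (1 + 953)² = 954² = 910116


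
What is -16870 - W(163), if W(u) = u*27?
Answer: -21271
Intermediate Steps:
W(u) = 27*u
-16870 - W(163) = -16870 - 27*163 = -16870 - 1*4401 = -16870 - 4401 = -21271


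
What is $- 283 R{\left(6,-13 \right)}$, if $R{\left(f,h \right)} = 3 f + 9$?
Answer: $-7641$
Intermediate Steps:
$R{\left(f,h \right)} = 9 + 3 f$
$- 283 R{\left(6,-13 \right)} = - 283 \left(9 + 3 \cdot 6\right) = - 283 \left(9 + 18\right) = \left(-283\right) 27 = -7641$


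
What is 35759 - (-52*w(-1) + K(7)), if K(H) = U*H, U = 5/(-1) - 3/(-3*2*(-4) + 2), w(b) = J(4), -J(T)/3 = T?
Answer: 914441/26 ≈ 35171.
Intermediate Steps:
J(T) = -3*T
w(b) = -12 (w(b) = -3*4 = -12)
U = -133/26 (U = 5*(-1) - 3/(-6*(-4) + 2) = -5 - 3/(24 + 2) = -5 - 3/26 = -133/26 ≈ -5.1154)
K(H) = -133*H/26
35759 - (-52*w(-1) + K(7)) = 35759 - (-52*(-12) - 133/26*7) = 35759 - (624 - 931/26) = 35759 - 1*15293/26 = 35759 - 15293/26 = 914441/26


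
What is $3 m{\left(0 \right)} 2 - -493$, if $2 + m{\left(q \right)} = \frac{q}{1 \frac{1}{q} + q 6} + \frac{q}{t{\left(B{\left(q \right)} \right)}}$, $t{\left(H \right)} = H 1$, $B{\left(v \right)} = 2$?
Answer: $481$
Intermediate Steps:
$t{\left(H \right)} = H$
$m{\left(q \right)} = -2 + \frac{q}{2} + \frac{q}{\frac{1}{q} + 6 q}$ ($m{\left(q \right)} = -2 + \left(\frac{q}{1 \frac{1}{q} + q 6} + \frac{q}{2}\right) = -2 + \left(\frac{q}{\frac{1}{q} + 6 q} + q \frac{1}{2}\right) = -2 + \left(\frac{q}{\frac{1}{q} + 6 q} + \frac{q}{2}\right) = -2 + \left(\frac{q}{2} + \frac{q}{\frac{1}{q} + 6 q}\right) = -2 + \frac{q}{2} + \frac{q}{\frac{1}{q} + 6 q}$)
$3 m{\left(0 \right)} 2 - -493 = 3 \frac{-4 + 0 - 22 \cdot 0^{2} + 6 \cdot 0^{3}}{2 \left(1 + 6 \cdot 0^{2}\right)} 2 - -493 = 3 \frac{-4 + 0 - 0 + 6 \cdot 0}{2 \left(1 + 6 \cdot 0\right)} 2 + 493 = 3 \frac{-4 + 0 + 0 + 0}{2 \left(1 + 0\right)} 2 + 493 = 3 \cdot \frac{1}{2} \cdot 1^{-1} \left(-4\right) 2 + 493 = 3 \cdot \frac{1}{2} \cdot 1 \left(-4\right) 2 + 493 = 3 \left(-2\right) 2 + 493 = \left(-6\right) 2 + 493 = -12 + 493 = 481$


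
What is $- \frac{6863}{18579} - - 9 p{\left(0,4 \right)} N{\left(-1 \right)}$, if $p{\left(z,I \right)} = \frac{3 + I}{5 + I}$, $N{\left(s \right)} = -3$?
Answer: $- \frac{397022}{18579} \approx -21.369$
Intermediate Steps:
$p{\left(z,I \right)} = \frac{3 + I}{5 + I}$
$- \frac{6863}{18579} - - 9 p{\left(0,4 \right)} N{\left(-1 \right)} = - \frac{6863}{18579} - - 9 \frac{3 + 4}{5 + 4} \left(-3\right) = \left(-6863\right) \frac{1}{18579} - - 9 \cdot \frac{1}{9} \cdot 7 \left(-3\right) = - \frac{6863}{18579} - - 9 \cdot \frac{1}{9} \cdot 7 \left(-3\right) = - \frac{6863}{18579} - \left(-9\right) \frac{7}{9} \left(-3\right) = - \frac{6863}{18579} - \left(-7\right) \left(-3\right) = - \frac{6863}{18579} - 21 = - \frac{397022}{18579}$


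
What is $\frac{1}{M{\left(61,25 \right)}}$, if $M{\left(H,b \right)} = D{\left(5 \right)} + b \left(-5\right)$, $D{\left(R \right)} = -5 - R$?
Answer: $- \frac{1}{135} \approx -0.0074074$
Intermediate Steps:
$M{\left(H,b \right)} = -10 - 5 b$ ($M{\left(H,b \right)} = \left(-5 - 5\right) + b \left(-5\right) = \left(-5 - 5\right) - 5 b = -10 - 5 b$)
$\frac{1}{M{\left(61,25 \right)}} = \frac{1}{-10 - 125} = \frac{1}{-135} = - \frac{1}{135}$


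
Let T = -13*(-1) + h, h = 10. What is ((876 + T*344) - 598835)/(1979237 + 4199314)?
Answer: -590047/6178551 ≈ -0.095499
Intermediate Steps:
T = 23 (T = -13*(-1) + 10 = 13 + 10 = 23)
((876 + T*344) - 598835)/(1979237 + 4199314) = ((876 + 23*344) - 598835)/(1979237 + 4199314) = ((876 + 7912) - 598835)/6178551 = (8788 - 598835)*(1/6178551) = -590047*1/6178551 = -590047/6178551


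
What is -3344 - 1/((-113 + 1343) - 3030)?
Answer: -6019199/1800 ≈ -3344.0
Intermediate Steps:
-3344 - 1/((-113 + 1343) - 3030) = -3344 - 1/(1230 - 3030) = -3344 - 1/(-1800) = -3344 - 1*(-1/1800) = -3344 + 1/1800 = -6019199/1800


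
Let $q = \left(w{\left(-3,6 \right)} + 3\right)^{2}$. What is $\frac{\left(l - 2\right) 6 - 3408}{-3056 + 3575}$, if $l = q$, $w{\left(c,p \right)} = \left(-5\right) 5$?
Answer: $- \frac{172}{173} \approx -0.99422$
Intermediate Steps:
$w{\left(c,p \right)} = -25$
$q = 484$ ($q = \left(-25 + 3\right)^{2} = \left(-22\right)^{2} = 484$)
$l = 484$
$\frac{\left(l - 2\right) 6 - 3408}{-3056 + 3575} = \frac{\left(484 - 2\right) 6 - 3408}{-3056 + 3575} = \frac{482 \cdot 6 - 3408}{519} = \left(2892 - 3408\right) \frac{1}{519} = \left(-516\right) \frac{1}{519} = - \frac{172}{173}$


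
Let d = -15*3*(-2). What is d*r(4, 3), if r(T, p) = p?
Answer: 270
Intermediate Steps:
d = 90 (d = -45*(-2) = 90)
d*r(4, 3) = 90*3 = 270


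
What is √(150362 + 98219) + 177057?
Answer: 177057 + √248581 ≈ 1.7756e+5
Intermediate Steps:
√(150362 + 98219) + 177057 = √248581 + 177057 = 177057 + √248581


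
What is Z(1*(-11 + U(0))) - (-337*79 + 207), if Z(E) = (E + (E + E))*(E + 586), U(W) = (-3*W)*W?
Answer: 7441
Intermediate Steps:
U(W) = -3*W²
Z(E) = 3*E*(586 + E) (Z(E) = (E + 2*E)*(586 + E) = (3*E)*(586 + E) = 3*E*(586 + E))
Z(1*(-11 + U(0))) - (-337*79 + 207) = 3*(1*(-11 - 3*0²))*(586 + 1*(-11 - 3*0²)) - (-337*79 + 207) = 3*(1*(-11 - 3*0))*(586 + 1*(-11 - 3*0)) - (-26623 + 207) = 3*(1*(-11 + 0))*(586 + 1*(-11 + 0)) - 1*(-26416) = 3*(1*(-11))*(586 + 1*(-11)) + 26416 = 3*(-11)*(586 - 11) + 26416 = 3*(-11)*575 + 26416 = -18975 + 26416 = 7441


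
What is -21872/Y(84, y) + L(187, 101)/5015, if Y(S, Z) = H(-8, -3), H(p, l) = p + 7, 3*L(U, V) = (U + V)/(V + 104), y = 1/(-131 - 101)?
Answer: 22486056496/1028075 ≈ 21872.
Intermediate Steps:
y = -1/232 (y = 1/(-232) = -1/232 ≈ -0.0043103)
L(U, V) = (U + V)/(3*(104 + V)) (L(U, V) = ((U + V)/(V + 104))/3 = ((U + V)/(104 + V))/3 = (U + V)/(3*(104 + V)))
H(p, l) = 7 + p
Y(S, Z) = -1 (Y(S, Z) = 7 - 8 = -1)
-21872/Y(84, y) + L(187, 101)/5015 = -21872/(-1) + ((187 + 101)/(3*(104 + 101)))/5015 = -21872*(-1) + ((1/3)*288/205)*(1/5015) = 21872 + ((1/3)*(1/205)*288)*(1/5015) = 21872 + (96/205)*(1/5015) = 21872 + 96/1028075 = 22486056496/1028075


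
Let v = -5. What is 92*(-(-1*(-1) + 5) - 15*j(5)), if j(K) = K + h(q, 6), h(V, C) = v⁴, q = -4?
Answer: -869952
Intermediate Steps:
h(V, C) = 625 (h(V, C) = (-5)⁴ = 625)
j(K) = 625 + K (j(K) = K + 625 = 625 + K)
92*(-(-1*(-1) + 5) - 15*j(5)) = 92*(-(-1*(-1) + 5) - 15*(625 + 5)) = 92*(-(1 + 5) - 15*630) = 92*(-1*6 - 9450) = 92*(-6 - 9450) = 92*(-9456) = -869952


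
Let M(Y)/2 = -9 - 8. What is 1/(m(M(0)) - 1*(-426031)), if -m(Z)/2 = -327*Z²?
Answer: 1/1182055 ≈ 8.4598e-7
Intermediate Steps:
M(Y) = -34 (M(Y) = 2*(-9 - 8) = 2*(-17) = -34)
m(Z) = 654*Z² (m(Z) = -(-654)*Z² = 654*Z²)
1/(m(M(0)) - 1*(-426031)) = 1/(654*(-34)² - 1*(-426031)) = 1/(654*1156 + 426031) = 1/(756024 + 426031) = 1/1182055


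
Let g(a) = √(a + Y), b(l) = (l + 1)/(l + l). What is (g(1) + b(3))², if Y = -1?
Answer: 4/9 ≈ 0.44444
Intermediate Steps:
b(l) = (1 + l)/(2*l) (b(l) = (1 + l)/((2*l)) = (1 + l)*(1/(2*l)) = (1 + l)/(2*l))
g(a) = √(-1 + a) (g(a) = √(a - 1) = √(-1 + a))
(g(1) + b(3))² = (√(-1 + 1) + (½)*(1 + 3)/3)² = (√0 + (½)*(⅓)*4)² = (0 + ⅔)² = (⅔)² = 4/9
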